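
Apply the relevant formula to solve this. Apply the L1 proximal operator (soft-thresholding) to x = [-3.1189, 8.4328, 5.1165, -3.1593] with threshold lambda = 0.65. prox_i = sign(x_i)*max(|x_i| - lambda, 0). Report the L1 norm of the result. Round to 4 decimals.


Soft-thresholding with lambda = 0.65:
prox(-3.1189) = sign(-3.1189)*max(|-3.1189| - 0.65, 0) = -2.4689
prox(8.4328) = sign(8.4328)*max(|8.4328| - 0.65, 0) = 7.7828
prox(5.1165) = sign(5.1165)*max(|5.1165| - 0.65, 0) = 4.4665
prox(-3.1593) = sign(-3.1593)*max(|-3.1593| - 0.65, 0) = -2.5093
prox(x) = [-2.4689, 7.7828, 4.4665, -2.5093]
||prox(x)||_1 = 2.4689 + 7.7828 + 4.4665 + 2.5093 = 17.2275


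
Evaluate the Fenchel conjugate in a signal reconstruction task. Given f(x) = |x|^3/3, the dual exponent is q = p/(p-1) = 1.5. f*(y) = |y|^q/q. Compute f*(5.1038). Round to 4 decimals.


The conjugate exponent q satisfies 1/p + 1/q = 1.
p = 3, so q = 3/(3 - 1) = 1.5
|y|^q = 5.1038^1.5 = 11.5303
f*(5.1038) = 11.5303 / 1.5 = 7.6869


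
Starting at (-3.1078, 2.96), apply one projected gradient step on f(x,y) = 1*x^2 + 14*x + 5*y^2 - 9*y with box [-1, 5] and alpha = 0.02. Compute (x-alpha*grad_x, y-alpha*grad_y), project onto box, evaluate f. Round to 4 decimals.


Step 1: Compute gradient at (-3.1078, 2.96).
grad_x = 2*1*-3.1078 + 14 = 7.7844
grad_y = 2*5*2.96 - 9 = 20.6
Step 2: Gradient step.
x_raw = -3.1078 - 0.02*7.7844 = -3.2635
y_raw = 2.96 - 0.02*20.6 = 2.548
Step 3: Project onto [-1, 5].
x_proj = clip(-3.2635) = -1.0
y_proj = clip(2.548) = 2.548
Step 4: Evaluate f.
f(-1.0, 2.548) = -3.4705


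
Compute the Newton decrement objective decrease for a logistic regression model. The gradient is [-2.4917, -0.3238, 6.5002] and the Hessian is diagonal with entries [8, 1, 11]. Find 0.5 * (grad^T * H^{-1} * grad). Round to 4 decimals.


Step 1: H is diagonal, so H^(-1) * g = [-0.3115, -0.3238, 0.5909].
Step 2: g^T H^(-1) g = sum_i g_i^2 / H_ii
  = (-2.4917)^2/8 + (-0.3238)^2/1 + (6.5002)^2/11
  = 0.7761 + 0.1048 + 3.8411 = 4.7221
Step 3: Objective decrease = 0.5 * g^T H^(-1) g = 2.361


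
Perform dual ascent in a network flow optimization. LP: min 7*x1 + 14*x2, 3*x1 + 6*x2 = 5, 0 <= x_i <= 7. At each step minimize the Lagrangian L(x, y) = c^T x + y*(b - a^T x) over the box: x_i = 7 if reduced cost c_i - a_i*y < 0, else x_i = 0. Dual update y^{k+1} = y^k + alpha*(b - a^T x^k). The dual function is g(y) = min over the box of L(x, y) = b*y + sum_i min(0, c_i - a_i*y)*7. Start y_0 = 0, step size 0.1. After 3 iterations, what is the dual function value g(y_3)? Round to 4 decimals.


Dual ascent for LP: min 7*x1 + 14*x2, 3*x1 + 6*x2 = 5, 0 <= x_i <= 7
Step 1: y^k = 0.0, reduced costs: (7.0, 14.0)
  x^k = (0.0, 0.0), subgradient = b - a^T x = 5.0
  y^{k+1} = 0.0 + 0.1*5.0 = 0.5
Step 2: y^k = 0.5, reduced costs: (5.5, 11.0)
  x^k = (0.0, 0.0), subgradient = b - a^T x = 5.0
  y^{k+1} = 0.5 + 0.1*5.0 = 1.0
Step 3: y^k = 1.0, reduced costs: (4.0, 8.0)
  x^k = (0.0, 0.0), subgradient = b - a^T x = 5.0
  y^{k+1} = 1.0 + 0.1*5.0 = 1.5
Dual objective at y_3 = 1.5: reduced costs (2.5, 5.0), box minimizer x = (0.0, 0.0)
g(y_3) = b*y + (c1 - a1*y)*x1 + (c2 - a2*y)*x2 = 5*1.5 + 2.5*0.0 + 5.0*0.0 = 7.5 + 0.0 + 0.0 = 7.5


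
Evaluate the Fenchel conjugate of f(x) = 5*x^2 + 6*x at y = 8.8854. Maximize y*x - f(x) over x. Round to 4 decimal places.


f*(y) = sup_x {y*x - a*x^2 - b*x} = sup_x {(y-b)*x - a*x^2}
FOC: (y - b) - 2a*x = 0 => x* = (y - b)/(2a)
x* = (8.8854 - 6)/(2*5) = 0.2885
f*(8.8854) = (y-b)^2/(4a) = (8.8854 - 6)^2/(4*5)
= 8.3255/20 = 0.4163


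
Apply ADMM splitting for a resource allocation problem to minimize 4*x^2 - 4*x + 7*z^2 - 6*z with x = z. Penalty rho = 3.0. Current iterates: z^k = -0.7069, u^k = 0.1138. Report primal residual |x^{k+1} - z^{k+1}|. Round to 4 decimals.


ADMM iteration with rho = 3.0, z^k = -0.7069, u^k = 0.1138
Step 1: x-update.
Minimize 4*x^2 - 4*x + (3.0/2)*(x + 0.7069 + 0.1138)^2
FOC: (2*4 + 3.0)*x = 4 + 3.0*(-0.7069 - 0.1138)
x^{k+1} = 0.1398
Step 2: z-update.
Minimize 7*z^2 - 6*z + (3.0/2)*(0.1398 - z + 0.1138)^2
FOC: (2*7 + 3.0)*z = 6 + 3.0*(0.1398 + 0.1138)
z^{k+1} = 0.3977
Step 3: u-update.
u^{k+1} = 0.1138 + 0.1398 - 0.3977 = -0.1441
Step 4: Primal residual = |0.1398 - 0.3977| = 0.2579


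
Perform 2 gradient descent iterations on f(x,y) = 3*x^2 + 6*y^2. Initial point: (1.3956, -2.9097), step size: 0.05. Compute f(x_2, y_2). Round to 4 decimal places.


Gradient descent on f(x,y) = 3*x^2 + 6*y^2.
Starting point: (1.3956, -2.9097), alpha = 0.05
Step 1: grad_x = 2*3*1.3956 = 8.3736, grad_y = 2*6*-2.9097 = -34.9164
  x_1 = 1.3956 - 0.05*8.3736 = 0.9769
  y_1 = -2.9097 - 0.05*-34.9164 = -1.1639
Step 2: grad_x = 2*3*0.9769 = 5.8615, grad_y = 2*6*-1.1639 = -13.9666
  x_2 = 0.9769 - 0.05*5.8615 = 0.6838
  y_2 = -1.1639 - 0.05*-13.9666 = -0.4656
f(0.6838, -0.4656) = 3*0.6838^2 + 6*(-0.4656)^2 = 2.7034


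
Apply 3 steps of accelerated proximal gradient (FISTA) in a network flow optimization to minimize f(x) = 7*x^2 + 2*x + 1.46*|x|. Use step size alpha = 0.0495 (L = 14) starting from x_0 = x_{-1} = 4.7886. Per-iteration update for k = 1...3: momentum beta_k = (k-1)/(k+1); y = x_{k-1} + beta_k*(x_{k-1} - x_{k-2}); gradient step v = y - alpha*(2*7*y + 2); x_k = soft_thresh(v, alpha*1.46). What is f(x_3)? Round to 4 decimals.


FISTA on f(x) = 7*x^2 + 2*x + 1.46*|x|
L = 14, alpha = 0.0495
Iteration 1: beta = 0.0, y = 4.7886 + 0.0*(4.7886 - 4.7886) = 4.7886
  grad(y) = 69.0404, v = y - alpha*grad = 1.3711
  prox(v) = soft_thresh(1.3711, 0.0723) = 1.2988
Iteration 2: beta = 0.3333, y = 1.2988 + 0.3333*(1.2988 - 4.7886) = 0.1356
  grad(y) = 3.898, v = y - alpha*grad = -0.0574
  prox(v) = soft_thresh(-0.0574, 0.0723) = 0.0
Iteration 3: beta = 0.5, y = 0.0 + 0.5*(0.0 - 1.2988) = -0.6494
  grad(y) = -7.0918, v = y - alpha*grad = -0.2984
  prox(v) = soft_thresh(-0.2984, 0.0723) = -0.2261
f(x_3) = 7*(-0.2261)^2 + 2*(-0.2261) + 1.46*|-0.2261| = 0.2358


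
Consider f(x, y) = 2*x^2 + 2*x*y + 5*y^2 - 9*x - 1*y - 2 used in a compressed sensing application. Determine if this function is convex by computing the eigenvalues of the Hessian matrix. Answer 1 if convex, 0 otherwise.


The Hessian of f(x,y) = 2*x^2 + 2*x*y + 5*y^2 - 9*x - 1*y - 2 is:
H = [[4, 2], [2, 10]]
Trace = 4 + 10 = 14
Determinant = 4*10 - (2)^2 = 36
Discriminant = (14)^2 - 4*36 = 52.0
Eigenvalues: lambda_1 = 3.3944, lambda_2 = 10.6056
The function is convex.

1


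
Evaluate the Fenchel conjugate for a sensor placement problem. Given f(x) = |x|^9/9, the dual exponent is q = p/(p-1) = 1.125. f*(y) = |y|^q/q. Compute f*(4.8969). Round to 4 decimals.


The conjugate exponent q satisfies 1/p + 1/q = 1.
p = 9, so q = 9/(9 - 1) = 1.125
|y|^q = 4.8969^1.125 = 5.9726
f*(4.8969) = 5.9726 / 1.125 = 5.309


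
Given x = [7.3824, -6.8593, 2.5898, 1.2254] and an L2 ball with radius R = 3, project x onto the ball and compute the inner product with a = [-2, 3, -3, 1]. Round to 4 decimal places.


Step 1: Compute ||x|| (intermediates to 6 decimals).
||x|| = sqrt(7.3824^2 + (-6.8593)^2 + 2.5898^2 + 1.2254^2) = 10.476569
Step 2: Project.
Since ||x|| > R, scale = R/||x|| = 3/10.476569 = 0.286353, proj(x) = scale * x
proj(x) = [2.113972, -1.964181, 0.741597, 0.350897]
Step 3: Dot product.
a^T * proj(x) = -2*2.113972 + 3*(-1.964181) - 3*0.741597 + 1*0.350897 = -11.9944


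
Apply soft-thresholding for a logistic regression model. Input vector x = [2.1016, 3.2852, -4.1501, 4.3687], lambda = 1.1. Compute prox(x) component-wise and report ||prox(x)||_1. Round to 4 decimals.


Soft-thresholding with lambda = 1.1:
prox(2.1016) = sign(2.1016)*max(|2.1016| - 1.1, 0) = 1.0016
prox(3.2852) = sign(3.2852)*max(|3.2852| - 1.1, 0) = 2.1852
prox(-4.1501) = sign(-4.1501)*max(|-4.1501| - 1.1, 0) = -3.0501
prox(4.3687) = sign(4.3687)*max(|4.3687| - 1.1, 0) = 3.2687
prox(x) = [1.0016, 2.1852, -3.0501, 3.2687]
||prox(x)||_1 = 1.0016 + 2.1852 + 3.0501 + 3.2687 = 9.5056


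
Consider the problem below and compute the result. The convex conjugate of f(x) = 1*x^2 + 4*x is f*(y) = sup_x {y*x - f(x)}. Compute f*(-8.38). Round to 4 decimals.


f*(y) = sup_x {y*x - a*x^2 - b*x} = sup_x {(y-b)*x - a*x^2}
FOC: (y - b) - 2a*x = 0 => x* = (y - b)/(2a)
x* = (-8.38 - 4)/(2*1) = -6.19
f*(-8.38) = (y-b)^2/(4a) = (-8.38 - 4)^2/(4*1)
= 153.2644/4 = 38.3161


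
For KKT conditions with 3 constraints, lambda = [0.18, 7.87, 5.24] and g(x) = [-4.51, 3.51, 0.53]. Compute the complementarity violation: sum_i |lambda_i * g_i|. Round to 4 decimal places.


KKT complementary slackness check:
lambda_1 * g_1 = 0.18 * -4.51 = -0.8118
lambda_2 * g_2 = 7.87 * 3.51 = 27.6237
lambda_3 * g_3 = 5.24 * 0.53 = 2.7772
Total violation = 0.8118 + 27.6237 + 2.7772 = 31.2127


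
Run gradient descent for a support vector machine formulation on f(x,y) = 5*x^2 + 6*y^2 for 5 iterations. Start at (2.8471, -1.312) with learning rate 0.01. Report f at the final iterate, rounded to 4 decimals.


Gradient descent on f(x,y) = 5*x^2 + 6*y^2.
Starting point: (2.8471, -1.312), alpha = 0.01
Step 1: grad_x = 2*5*2.8471 = 28.471, grad_y = 2*6*-1.312 = -15.744
  x_1 = 2.8471 - 0.01*28.471 = 2.5624
  y_1 = -1.312 - 0.01*-15.744 = -1.1546
Step 2: grad_x = 2*5*2.5624 = 25.6239, grad_y = 2*6*-1.1546 = -13.8547
  x_2 = 2.5624 - 0.01*25.6239 = 2.3062
  y_2 = -1.1546 - 0.01*-13.8547 = -1.016
Step 3: grad_x = 2*5*2.3062 = 23.0615, grad_y = 2*6*-1.016 = -12.1922
  x_3 = 2.3062 - 0.01*23.0615 = 2.0755
  y_3 = -1.016 - 0.01*-12.1922 = -0.8941
Step 4: grad_x = 2*5*2.0755 = 20.7554, grad_y = 2*6*-0.8941 = -10.7291
  x_4 = 2.0755 - 0.01*20.7554 = 1.868
  y_4 = -0.8941 - 0.01*-10.7291 = -0.7868
Step 5: grad_x = 2*5*1.868 = 18.6798, grad_y = 2*6*-0.7868 = -9.4416
  x_5 = 1.868 - 0.01*18.6798 = 1.6812
  y_5 = -0.7868 - 0.01*-9.4416 = -0.6924
f(1.6812, -0.6924) = 5*1.6812^2 + 6*(-0.6924)^2 = 17.0083


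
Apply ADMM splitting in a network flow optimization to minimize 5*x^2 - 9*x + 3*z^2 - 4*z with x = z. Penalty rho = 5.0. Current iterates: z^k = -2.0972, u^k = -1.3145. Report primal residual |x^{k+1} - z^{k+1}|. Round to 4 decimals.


ADMM iteration with rho = 5.0, z^k = -2.0972, u^k = -1.3145
Step 1: x-update.
Minimize 5*x^2 - 9*x + (5.0/2)*(x + 2.0972 - 1.3145)^2
FOC: (2*5 + 5.0)*x = 9 + 5.0*(-2.0972 + 1.3145)
x^{k+1} = 0.3391
Step 2: z-update.
Minimize 3*z^2 - 4*z + (5.0/2)*(0.3391 - z - 1.3145)^2
FOC: (2*3 + 5.0)*z = 4 + 5.0*(0.3391 - 1.3145)
z^{k+1} = -0.0797
Step 3: u-update.
u^{k+1} = -1.3145 + 0.3391 + 0.0797 = -0.8957
Step 4: Primal residual = |0.3391 + 0.0797| = 0.4188


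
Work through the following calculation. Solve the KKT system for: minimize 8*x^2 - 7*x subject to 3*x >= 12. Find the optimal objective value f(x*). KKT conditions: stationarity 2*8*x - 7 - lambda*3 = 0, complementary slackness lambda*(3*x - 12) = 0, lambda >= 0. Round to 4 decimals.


Step 1: Try lambda = 0 (constraint inactive).
x_unc = 7/(2*8) = 0.4375
Check: 3*0.4375 = 1.3125 < 12 -- violated!
Step 2: Constraint must be active: 3*x = 12
x* = 12/3 = 4.0
lambda = (2*8*4.0 - 7)/3 = 19.0
Step 3: Compute optimal value.
f(x*) = 8*4.0^2 - 7*4.0 = 100.0


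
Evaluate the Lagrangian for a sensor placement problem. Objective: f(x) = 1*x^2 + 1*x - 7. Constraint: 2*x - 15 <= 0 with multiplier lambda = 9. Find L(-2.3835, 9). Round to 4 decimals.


Step 1: Evaluate f(x).
f(-2.3835) = 1*(-2.3835)^2 + 1*(-2.3835) - 7 = -3.7024
Step 2: Evaluate g(x).
g(-2.3835) = 2*-2.3835 - 15 = -19.767
Step 3: Compute Lagrangian.
L = -3.7024 + 9*-19.767 = -181.6054


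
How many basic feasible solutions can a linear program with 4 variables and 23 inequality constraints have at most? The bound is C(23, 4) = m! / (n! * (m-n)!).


Each vertex corresponds to some choice of n active constraints out of m, so the number of vertices is at most C(m, n) = m! / (n!(m-n)!).
m = 23, n = 4
Numerator: 23 * 22 * 21 * 20
Denominator: 4! = 24
C(23, 4) = 8855


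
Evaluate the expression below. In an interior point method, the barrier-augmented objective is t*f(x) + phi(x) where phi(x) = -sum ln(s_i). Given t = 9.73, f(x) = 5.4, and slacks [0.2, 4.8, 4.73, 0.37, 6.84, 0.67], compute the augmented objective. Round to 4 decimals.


Step 1: Compute log-barrier.
ln values: [-1.6094, 1.5686, 1.5539, -0.9943, 1.9228, -0.4005]
phi = -(-1.6094 + 1.5686 + 1.5539 - 0.9943 + 1.9228 - 0.4005) = -2.0412
Step 2: Compute augmented objective.
t*f(x) = 9.73*5.4 = 52.542
Total = 52.542 - 2.0412 = 50.5008


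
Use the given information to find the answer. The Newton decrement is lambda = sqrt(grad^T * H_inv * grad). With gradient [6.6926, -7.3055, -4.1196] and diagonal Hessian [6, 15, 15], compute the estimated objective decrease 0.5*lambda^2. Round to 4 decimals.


Step 1: H is diagonal, so H^(-1) * g = [1.1154, -0.487, -0.2746].
Step 2: g^T H^(-1) g = sum_i g_i^2 / H_ii
  = (6.6926)^2/6 + (-7.3055)^2/15 + (-4.1196)^2/15
  = 7.4651 + 3.558 + 1.1314 = 12.1546
Step 3: Objective decrease = 0.5 * g^T H^(-1) g = 6.0773


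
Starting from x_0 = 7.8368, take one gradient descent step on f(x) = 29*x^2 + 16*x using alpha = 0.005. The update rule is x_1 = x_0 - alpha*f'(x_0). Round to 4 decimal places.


We compute the gradient at x_0 and apply the update.
f'(x) = 58*x + 16
f'(7.8368) = 58*7.8368 + 16 = 470.5344
x_1 = 7.8368 - 0.005*470.5344 = 5.4841


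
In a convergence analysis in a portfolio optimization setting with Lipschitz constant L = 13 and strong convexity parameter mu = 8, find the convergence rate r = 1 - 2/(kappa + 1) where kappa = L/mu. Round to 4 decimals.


Step 1: Compute the condition number.
kappa = L/mu = 13/8 = 1.625
Step 2: Compute the convergence rate.
r = 1 - 2/(kappa + 1) = 1 - 2*mu/(L + mu) = (L - mu)/(L + mu) = 5/21 = 0.2381


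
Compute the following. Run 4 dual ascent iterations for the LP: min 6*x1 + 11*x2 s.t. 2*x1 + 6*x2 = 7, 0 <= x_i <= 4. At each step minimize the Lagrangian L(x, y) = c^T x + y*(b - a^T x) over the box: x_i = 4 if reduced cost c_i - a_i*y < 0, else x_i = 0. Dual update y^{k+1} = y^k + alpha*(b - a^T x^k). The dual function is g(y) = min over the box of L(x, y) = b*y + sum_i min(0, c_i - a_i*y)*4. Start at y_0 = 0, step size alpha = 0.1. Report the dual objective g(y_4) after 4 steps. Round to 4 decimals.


Dual ascent for LP: min 6*x1 + 11*x2, 2*x1 + 6*x2 = 7, 0 <= x_i <= 4
Step 1: y^k = 0.0, reduced costs: (6.0, 11.0)
  x^k = (0.0, 0.0), subgradient = b - a^T x = 7.0
  y^{k+1} = 0.0 + 0.1*7.0 = 0.7
Step 2: y^k = 0.7, reduced costs: (4.6, 6.8)
  x^k = (0.0, 0.0), subgradient = b - a^T x = 7.0
  y^{k+1} = 0.7 + 0.1*7.0 = 1.4
Step 3: y^k = 1.4, reduced costs: (3.2, 2.6)
  x^k = (0.0, 0.0), subgradient = b - a^T x = 7.0
  y^{k+1} = 1.4 + 0.1*7.0 = 2.1
Step 4: y^k = 2.1, reduced costs: (1.8, -1.6)
  x^k = (0.0, 4.0), subgradient = b - a^T x = -17.0
  y^{k+1} = 2.1 + 0.1*-17.0 = 0.4
Dual objective at y_4 = 0.4: reduced costs (5.2, 8.6), box minimizer x = (0.0, 0.0)
g(y_4) = b*y + (c1 - a1*y)*x1 + (c2 - a2*y)*x2 = 7*0.4 + 5.2*0.0 + 8.6*0.0 = 2.8 + 0.0 + 0.0 = 2.8


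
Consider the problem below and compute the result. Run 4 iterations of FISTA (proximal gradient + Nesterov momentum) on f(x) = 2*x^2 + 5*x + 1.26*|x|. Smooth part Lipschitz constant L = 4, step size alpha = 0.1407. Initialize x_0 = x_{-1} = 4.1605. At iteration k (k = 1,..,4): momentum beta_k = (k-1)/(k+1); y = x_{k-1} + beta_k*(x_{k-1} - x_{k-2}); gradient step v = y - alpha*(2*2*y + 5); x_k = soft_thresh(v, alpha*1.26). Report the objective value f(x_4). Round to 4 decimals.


FISTA on f(x) = 2*x^2 + 5*x + 1.26*|x|
L = 4, alpha = 0.1407
Iteration 1: beta = 0.0, y = 4.1605 + 0.0*(4.1605 - 4.1605) = 4.1605
  grad(y) = 21.642, v = y - alpha*grad = 1.1155
  prox(v) = soft_thresh(1.1155, 0.1773) = 0.9382
Iteration 2: beta = 0.3333, y = 0.9382 + 0.3333*(0.9382 - 4.1605) = -0.1359
  grad(y) = 4.4563, v = y - alpha*grad = -0.7629
  prox(v) = soft_thresh(-0.7629, 0.1773) = -0.5856
Iteration 3: beta = 0.5, y = -0.5856 + 0.5*(-0.5856 - 0.9382) = -1.3476
  grad(y) = -0.3902, v = y - alpha*grad = -1.2927
  prox(v) = soft_thresh(-1.2927, 0.1773) = -1.1154
Iteration 4: beta = 0.6, y = -1.1154 + 0.6*(-1.1154 + 0.5856) = -1.4332
  grad(y) = -0.7328, v = y - alpha*grad = -1.3301
  prox(v) = soft_thresh(-1.3301, 0.1773) = -1.1528
f(x_4) = 2*(-1.1528)^2 + 5*(-1.1528) + 1.26*|-1.1528| = -1.6536


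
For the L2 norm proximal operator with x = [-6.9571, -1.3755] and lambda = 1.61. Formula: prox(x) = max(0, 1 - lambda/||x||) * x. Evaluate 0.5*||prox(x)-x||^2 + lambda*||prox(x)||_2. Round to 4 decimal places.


Step 1: Compute ||x||.
||x|| = 7.0918
Step 2: Compute scaling factor.
scale = max(0, 1 - 1.61/7.0918) = 0.773
Step 3: prox(x) = [-5.3777, -1.0632]
||prox(x)|| = 5.4818
Step 4: Proximal objective.
0.5*||prox-x||^2 = 1.2961
lambda*||prox|| = 8.8257
Total = 10.1217


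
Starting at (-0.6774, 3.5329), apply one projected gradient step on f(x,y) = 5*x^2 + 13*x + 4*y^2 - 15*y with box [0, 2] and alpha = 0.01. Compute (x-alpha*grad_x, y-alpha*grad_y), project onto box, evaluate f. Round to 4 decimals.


Step 1: Compute gradient at (-0.6774, 3.5329).
grad_x = 2*5*-0.6774 + 13 = 6.226
grad_y = 2*4*3.5329 - 15 = 13.2632
Step 2: Gradient step.
x_raw = -0.6774 - 0.01*6.226 = -0.7397
y_raw = 3.5329 - 0.01*13.2632 = 3.4003
Step 3: Project onto [0, 2].
x_proj = clip(-0.7397) = 0.0
y_proj = clip(3.4003) = 2.0
Step 4: Evaluate f.
f(0.0, 2.0) = -14.0


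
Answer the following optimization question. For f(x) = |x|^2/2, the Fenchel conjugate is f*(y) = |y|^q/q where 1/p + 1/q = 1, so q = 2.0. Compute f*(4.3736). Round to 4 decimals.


The conjugate exponent q satisfies 1/p + 1/q = 1.
p = 2, so q = 2/(2 - 1) = 2.0
|y|^q = 4.3736^2.0 = 19.1284
f*(4.3736) = 19.1284 / 2.0 = 9.5642


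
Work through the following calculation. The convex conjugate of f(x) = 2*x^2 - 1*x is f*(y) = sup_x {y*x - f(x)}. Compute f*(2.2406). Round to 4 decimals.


f*(y) = sup_x {y*x - a*x^2 - b*x} = sup_x {(y-b)*x - a*x^2}
FOC: (y - b) - 2a*x = 0 => x* = (y - b)/(2a)
x* = (2.2406 + 1)/(2*2) = 0.8102
f*(2.2406) = (y-b)^2/(4a) = (2.2406 + 1)^2/(4*2)
= 10.5015/8 = 1.3127


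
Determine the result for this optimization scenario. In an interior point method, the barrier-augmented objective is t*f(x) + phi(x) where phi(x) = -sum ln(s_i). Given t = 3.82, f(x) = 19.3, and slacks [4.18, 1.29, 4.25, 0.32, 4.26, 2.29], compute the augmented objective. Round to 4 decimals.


Step 1: Compute log-barrier.
ln values: [1.4303, 0.2546, 1.4469, -1.1394, 1.4493, 0.8286]
phi = -(1.4303 + 0.2546 + 1.4469 - 1.1394 + 1.4493 + 0.8286) = -4.2703
Step 2: Compute augmented objective.
t*f(x) = 3.82*19.3 = 73.726
Total = 73.726 - 4.2703 = 69.4557


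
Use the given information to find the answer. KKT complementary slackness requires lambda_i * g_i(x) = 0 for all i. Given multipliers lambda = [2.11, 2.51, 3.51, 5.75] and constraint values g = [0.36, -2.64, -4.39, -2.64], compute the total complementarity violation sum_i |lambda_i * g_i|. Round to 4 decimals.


KKT complementary slackness check:
lambda_1 * g_1 = 2.11 * 0.36 = 0.7596
lambda_2 * g_2 = 2.51 * -2.64 = -6.6264
lambda_3 * g_3 = 3.51 * -4.39 = -15.4089
lambda_4 * g_4 = 5.75 * -2.64 = -15.18
Total violation = 0.7596 + 6.6264 + 15.4089 + 15.18 = 37.9749


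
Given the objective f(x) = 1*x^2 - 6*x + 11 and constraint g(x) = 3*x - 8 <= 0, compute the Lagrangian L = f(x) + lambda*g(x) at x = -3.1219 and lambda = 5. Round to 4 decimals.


Step 1: Evaluate f(x).
f(-3.1219) = 1*(-3.1219)^2 - 6*(-3.1219) + 11 = 39.4777
Step 2: Evaluate g(x).
g(-3.1219) = 3*-3.1219 - 8 = -17.3657
Step 3: Compute Lagrangian.
L = 39.4777 + 5*-17.3657 = -47.3508


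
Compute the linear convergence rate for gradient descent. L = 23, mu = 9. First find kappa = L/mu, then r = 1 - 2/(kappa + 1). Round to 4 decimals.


Step 1: Compute the condition number.
kappa = L/mu = 23/9 = 2.5556
Step 2: Compute the convergence rate.
r = 1 - 2/(kappa + 1) = 1 - 2*mu/(L + mu) = (L - mu)/(L + mu) = 14/32 = 0.4375


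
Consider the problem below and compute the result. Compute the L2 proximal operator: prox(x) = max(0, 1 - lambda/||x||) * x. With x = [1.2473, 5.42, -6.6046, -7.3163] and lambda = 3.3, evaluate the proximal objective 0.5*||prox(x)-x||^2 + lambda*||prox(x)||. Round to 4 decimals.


Step 1: Compute ||x||.
||x|| = 11.3173
Step 2: Compute scaling factor.
scale = max(0, 1 - 3.3/11.3173) = 0.7084
Step 3: prox(x) = [0.8836, 3.8396, -4.6788, -5.1829]
||prox(x)|| = 8.0173
Step 4: Proximal objective.
0.5*||prox-x||^2 = 5.445
lambda*||prox|| = 26.4571
Total = 31.9021


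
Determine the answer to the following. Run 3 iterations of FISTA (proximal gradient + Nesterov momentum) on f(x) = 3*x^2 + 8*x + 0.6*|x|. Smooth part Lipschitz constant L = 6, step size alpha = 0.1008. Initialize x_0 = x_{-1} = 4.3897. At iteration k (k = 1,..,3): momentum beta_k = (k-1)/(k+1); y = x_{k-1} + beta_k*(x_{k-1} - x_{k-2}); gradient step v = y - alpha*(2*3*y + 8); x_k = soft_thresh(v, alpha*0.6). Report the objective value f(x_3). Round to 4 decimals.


FISTA on f(x) = 3*x^2 + 8*x + 0.6*|x|
L = 6, alpha = 0.1008
Iteration 1: beta = 0.0, y = 4.3897 + 0.0*(4.3897 - 4.3897) = 4.3897
  grad(y) = 34.3382, v = y - alpha*grad = 0.9284
  prox(v) = soft_thresh(0.9284, 0.0605) = 0.8679
Iteration 2: beta = 0.3333, y = 0.8679 + 0.3333*(0.8679 - 4.3897) = -0.306
  grad(y) = 6.164, v = y - alpha*grad = -0.9273
  prox(v) = soft_thresh(-0.9273, 0.0605) = -0.8668
Iteration 3: beta = 0.5, y = -0.8668 + 0.5*(-0.8668 - 0.8679) = -1.7342
  grad(y) = -2.4054, v = y - alpha*grad = -1.4918
  prox(v) = soft_thresh(-1.4918, 0.0605) = -1.4313
f(x_3) = 3*(-1.4313)^2 + 8*(-1.4313) + 0.6*|-1.4313| = -4.4458


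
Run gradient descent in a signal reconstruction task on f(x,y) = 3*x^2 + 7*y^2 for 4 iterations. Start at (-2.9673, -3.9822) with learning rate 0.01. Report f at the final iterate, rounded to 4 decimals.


Gradient descent on f(x,y) = 3*x^2 + 7*y^2.
Starting point: (-2.9673, -3.9822), alpha = 0.01
Step 1: grad_x = 2*3*-2.9673 = -17.8038, grad_y = 2*7*-3.9822 = -55.7508
  x_1 = -2.9673 - 0.01*-17.8038 = -2.7893
  y_1 = -3.9822 - 0.01*-55.7508 = -3.4247
Step 2: grad_x = 2*3*-2.7893 = -16.7356, grad_y = 2*7*-3.4247 = -47.9457
  x_2 = -2.7893 - 0.01*-16.7356 = -2.6219
  y_2 = -3.4247 - 0.01*-47.9457 = -2.9452
Step 3: grad_x = 2*3*-2.6219 = -15.7314, grad_y = 2*7*-2.9452 = -41.2333
  x_3 = -2.6219 - 0.01*-15.7314 = -2.4646
  y_3 = -2.9452 - 0.01*-41.2333 = -2.5329
Step 4: grad_x = 2*3*-2.4646 = -14.7876, grad_y = 2*7*-2.5329 = -35.4606
  x_4 = -2.4646 - 0.01*-14.7876 = -2.3167
  y_4 = -2.5329 - 0.01*-35.4606 = -2.1783
f(-2.3167, -2.1783) = 3*(-2.3167)^2 + 7*(-2.1783)^2 = 49.3163


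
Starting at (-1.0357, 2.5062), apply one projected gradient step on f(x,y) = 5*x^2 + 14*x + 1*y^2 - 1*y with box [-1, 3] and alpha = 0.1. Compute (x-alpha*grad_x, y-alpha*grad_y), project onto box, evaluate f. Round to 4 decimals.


Step 1: Compute gradient at (-1.0357, 2.5062).
grad_x = 2*5*-1.0357 + 14 = 3.643
grad_y = 2*1*2.5062 - 1 = 4.0124
Step 2: Gradient step.
x_raw = -1.0357 - 0.1*3.643 = -1.4
y_raw = 2.5062 - 0.1*4.0124 = 2.105
Step 3: Project onto [-1, 3].
x_proj = clip(-1.4) = -1.0
y_proj = clip(2.105) = 2.105
Step 4: Evaluate f.
f(-1.0, 2.105) = -6.6741


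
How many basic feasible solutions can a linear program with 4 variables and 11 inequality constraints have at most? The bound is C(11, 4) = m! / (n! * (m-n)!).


Each vertex corresponds to some choice of n active constraints out of m, so the number of vertices is at most C(m, n) = m! / (n!(m-n)!).
m = 11, n = 4
Numerator: 11 * 10 * 9 * 8
Denominator: 4! = 24
C(11, 4) = 330


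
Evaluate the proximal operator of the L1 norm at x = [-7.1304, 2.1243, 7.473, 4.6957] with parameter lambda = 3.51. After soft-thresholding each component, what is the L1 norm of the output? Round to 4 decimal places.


Soft-thresholding with lambda = 3.51:
prox(-7.1304) = sign(-7.1304)*max(|-7.1304| - 3.51, 0) = -3.6204
prox(2.1243) = sign(2.1243)*max(|2.1243| - 3.51, 0) = 0.0
prox(7.473) = sign(7.473)*max(|7.473| - 3.51, 0) = 3.963
prox(4.6957) = sign(4.6957)*max(|4.6957| - 3.51, 0) = 1.1857
prox(x) = [-3.6204, 0.0, 3.963, 1.1857]
||prox(x)||_1 = 3.6204 + 0.0 + 3.963 + 1.1857 = 8.7691


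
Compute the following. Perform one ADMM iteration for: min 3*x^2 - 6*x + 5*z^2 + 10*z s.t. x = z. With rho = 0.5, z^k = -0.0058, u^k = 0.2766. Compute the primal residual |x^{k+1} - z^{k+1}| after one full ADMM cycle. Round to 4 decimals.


ADMM iteration with rho = 0.5, z^k = -0.0058, u^k = 0.2766
Step 1: x-update.
Minimize 3*x^2 - 6*x + (0.5/2)*(x + 0.0058 + 0.2766)^2
FOC: (2*3 + 0.5)*x = 6 + 0.5*(-0.0058 - 0.2766)
x^{k+1} = 0.9014
Step 2: z-update.
Minimize 5*z^2 + 10*z + (0.5/2)*(0.9014 - z + 0.2766)^2
FOC: (2*5 + 0.5)*z = -10 + 0.5*(0.9014 + 0.2766)
z^{k+1} = -0.8963
Step 3: u-update.
u^{k+1} = 0.2766 + 0.9014 + 0.8963 = 2.0742
Step 4: Primal residual = |0.9014 + 0.8963| = 1.7976


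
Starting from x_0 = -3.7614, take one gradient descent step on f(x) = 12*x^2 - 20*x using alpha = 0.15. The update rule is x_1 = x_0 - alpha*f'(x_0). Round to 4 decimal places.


We compute the gradient at x_0 and apply the update.
f'(x) = 24*x - 20
f'(-3.7614) = 24*-3.7614 - 20 = -110.2736
x_1 = -3.7614 - 0.15*-110.2736 = 12.7796


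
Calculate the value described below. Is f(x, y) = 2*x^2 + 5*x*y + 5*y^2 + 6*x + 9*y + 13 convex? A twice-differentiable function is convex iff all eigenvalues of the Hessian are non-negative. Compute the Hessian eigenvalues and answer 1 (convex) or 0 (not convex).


The Hessian of f(x,y) = 2*x^2 + 5*x*y + 5*y^2 + 6*x + 9*y + 13 is:
H = [[4, 5], [5, 10]]
Trace = 4 + 10 = 14
Determinant = 4*10 - (5)^2 = 15
Discriminant = (14)^2 - 4*15 = 136.0
Eigenvalues: lambda_1 = 1.169, lambda_2 = 12.831
The function is convex.

1


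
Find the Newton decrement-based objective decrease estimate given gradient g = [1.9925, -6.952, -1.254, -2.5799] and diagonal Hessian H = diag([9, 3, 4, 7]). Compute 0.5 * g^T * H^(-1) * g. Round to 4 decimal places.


Step 1: H is diagonal, so H^(-1) * g = [0.2214, -2.3173, -0.3135, -0.3686].
Step 2: g^T H^(-1) g = sum_i g_i^2 / H_ii
  = (1.9925)^2/9 + (-6.952)^2/3 + (-1.254)^2/4 + (-2.5799)^2/7
  = 0.4411 + 16.1101 + 0.3931 + 0.9508 = 17.8952
Step 3: Objective decrease = 0.5 * g^T H^(-1) g = 8.9476


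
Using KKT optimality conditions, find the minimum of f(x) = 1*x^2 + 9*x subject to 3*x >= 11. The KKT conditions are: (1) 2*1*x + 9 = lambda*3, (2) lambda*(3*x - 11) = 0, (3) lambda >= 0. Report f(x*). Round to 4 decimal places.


Step 1: Try lambda = 0 (constraint inactive).
x_unc = -9/(2*1) = -4.5
Check: 3*-4.5 = -13.5 < 11 -- violated!
Step 2: Constraint must be active: 3*x = 11
x* = 11/3 = 3.6667 (rounded; the exact value 11/3 is used below)
lambda = (2*1*(11/3) + 9)/3 = 5.4444
Step 3: Compute optimal value.
f(x*) = 1*(11/3)^2 + 9*(11/3) = 46.4444


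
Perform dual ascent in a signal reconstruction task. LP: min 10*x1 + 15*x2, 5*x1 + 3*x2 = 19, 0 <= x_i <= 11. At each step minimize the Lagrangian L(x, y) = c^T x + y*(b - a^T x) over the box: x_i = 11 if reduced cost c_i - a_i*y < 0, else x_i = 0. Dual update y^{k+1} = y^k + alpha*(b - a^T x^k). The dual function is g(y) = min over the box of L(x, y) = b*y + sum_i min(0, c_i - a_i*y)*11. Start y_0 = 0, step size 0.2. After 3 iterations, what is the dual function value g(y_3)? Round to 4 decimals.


Dual ascent for LP: min 10*x1 + 15*x2, 5*x1 + 3*x2 = 19, 0 <= x_i <= 11
Step 1: y^k = 0.0, reduced costs: (10.0, 15.0)
  x^k = (0.0, 0.0), subgradient = b - a^T x = 19.0
  y^{k+1} = 0.0 + 0.2*19.0 = 3.8
Step 2: y^k = 3.8, reduced costs: (-9.0, 3.6)
  x^k = (11.0, 0.0), subgradient = b - a^T x = -36.0
  y^{k+1} = 3.8 + 0.2*-36.0 = -3.4
Step 3: y^k = -3.4, reduced costs: (27.0, 25.2)
  x^k = (0.0, 0.0), subgradient = b - a^T x = 19.0
  y^{k+1} = -3.4 + 0.2*19.0 = 0.4
Dual objective at y_3 = 0.4: reduced costs (8.0, 13.8), box minimizer x = (0.0, 0.0)
g(y_3) = b*y + (c1 - a1*y)*x1 + (c2 - a2*y)*x2 = 19*0.4 + 8.0*0.0 + 13.8*0.0 = 7.6 + 0.0 + 0.0 = 7.6


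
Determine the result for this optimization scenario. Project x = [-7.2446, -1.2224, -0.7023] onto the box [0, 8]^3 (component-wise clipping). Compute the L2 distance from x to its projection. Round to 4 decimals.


Project each component onto [0, 8].
clip(-7.2446) = 0.0, clip(-1.2224) = 0.0, clip(-0.7023) = 0.0
Projection = [0.0, 0.0, 0.0]
Squared diffs: [52.4842, 1.4943, 0.4932]
Distance = sqrt(54.4717) = 7.3805


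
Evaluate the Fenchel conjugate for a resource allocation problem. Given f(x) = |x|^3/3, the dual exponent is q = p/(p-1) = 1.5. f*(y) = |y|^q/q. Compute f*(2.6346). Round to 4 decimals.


The conjugate exponent q satisfies 1/p + 1/q = 1.
p = 3, so q = 3/(3 - 1) = 1.5
|y|^q = 2.6346^1.5 = 4.2763
f*(2.6346) = 4.2763 / 1.5 = 2.8509


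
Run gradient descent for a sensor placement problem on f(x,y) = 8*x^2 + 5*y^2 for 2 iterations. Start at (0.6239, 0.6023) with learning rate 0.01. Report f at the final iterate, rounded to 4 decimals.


Gradient descent on f(x,y) = 8*x^2 + 5*y^2.
Starting point: (0.6239, 0.6023), alpha = 0.01
Step 1: grad_x = 2*8*0.6239 = 9.9824, grad_y = 2*5*0.6023 = 6.023
  x_1 = 0.6239 - 0.01*9.9824 = 0.5241
  y_1 = 0.6023 - 0.01*6.023 = 0.5421
Step 2: grad_x = 2*8*0.5241 = 8.3852, grad_y = 2*5*0.5421 = 5.4207
  x_2 = 0.5241 - 0.01*8.3852 = 0.4402
  y_2 = 0.5421 - 0.01*5.4207 = 0.4879
f(0.4402, 0.4879) = 8*0.4402^2 + 5*0.4879^2 = 2.7404


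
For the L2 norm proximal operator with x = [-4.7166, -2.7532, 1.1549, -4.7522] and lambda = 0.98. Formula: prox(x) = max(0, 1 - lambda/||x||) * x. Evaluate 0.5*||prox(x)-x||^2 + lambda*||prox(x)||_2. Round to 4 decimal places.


Step 1: Compute ||x||.
||x|| = 7.331
Step 2: Compute scaling factor.
scale = max(0, 1 - 0.98/7.331) = 0.8663
Step 3: prox(x) = [-4.0861, -2.3852, 1.0005, -4.1169]
||prox(x)|| = 6.351
Step 4: Proximal objective.
0.5*||prox-x||^2 = 0.4802
lambda*||prox|| = 6.224
Total = 6.7042


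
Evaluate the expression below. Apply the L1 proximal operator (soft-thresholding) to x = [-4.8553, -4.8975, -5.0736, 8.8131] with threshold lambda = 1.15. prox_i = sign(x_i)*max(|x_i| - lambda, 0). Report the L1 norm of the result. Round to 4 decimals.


Soft-thresholding with lambda = 1.15:
prox(-4.8553) = sign(-4.8553)*max(|-4.8553| - 1.15, 0) = -3.7053
prox(-4.8975) = sign(-4.8975)*max(|-4.8975| - 1.15, 0) = -3.7475
prox(-5.0736) = sign(-5.0736)*max(|-5.0736| - 1.15, 0) = -3.9236
prox(8.8131) = sign(8.8131)*max(|8.8131| - 1.15, 0) = 7.6631
prox(x) = [-3.7053, -3.7475, -3.9236, 7.6631]
||prox(x)||_1 = 3.7053 + 3.7475 + 3.9236 + 7.6631 = 19.0395


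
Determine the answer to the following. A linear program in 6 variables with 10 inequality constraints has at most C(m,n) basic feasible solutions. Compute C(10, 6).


Each vertex corresponds to some choice of n active constraints out of m, so the number of vertices is at most C(m, n) = m! / (n!(m-n)!).
m = 10, n = 6
Numerator: 10 * 9 * 8 * 7 * 6 * 5
Denominator: 6! = 720
C(10, 6) = 210


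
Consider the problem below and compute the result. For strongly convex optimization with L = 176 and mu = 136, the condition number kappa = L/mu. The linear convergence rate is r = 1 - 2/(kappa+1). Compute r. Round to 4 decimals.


Step 1: Compute the condition number.
kappa = L/mu = 176/136 = 1.2941
Step 2: Compute the convergence rate.
r = 1 - 2/(kappa + 1) = 1 - 2*mu/(L + mu) = (L - mu)/(L + mu) = 40/312 = 0.1282


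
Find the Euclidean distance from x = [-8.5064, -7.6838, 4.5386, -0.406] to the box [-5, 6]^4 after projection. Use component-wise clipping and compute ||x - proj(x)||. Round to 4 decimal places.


Project each component onto [-5, 6].
clip(-8.5064) = -5.0, clip(-7.6838) = -5.0, clip(4.5386) = 4.5386, clip(-0.406) = -0.406
Projection = [-5.0, -5.0, 4.5386, -0.406]
Squared diffs: [12.2948, 7.2028, 0.0, 0.0]
Distance = sqrt(19.4976) = 4.4156


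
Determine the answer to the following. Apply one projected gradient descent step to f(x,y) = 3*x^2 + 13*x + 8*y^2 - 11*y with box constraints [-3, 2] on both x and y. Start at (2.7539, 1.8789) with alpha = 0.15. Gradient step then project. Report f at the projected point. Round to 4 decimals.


Step 1: Compute gradient at (2.7539, 1.8789).
grad_x = 2*3*2.7539 + 13 = 29.5234
grad_y = 2*8*1.8789 - 11 = 19.0624
Step 2: Gradient step.
x_raw = 2.7539 - 0.15*29.5234 = -1.6746
y_raw = 1.8789 - 0.15*19.0624 = -0.9805
Step 3: Project onto [-3, 2].
x_proj = clip(-1.6746) = -1.6746
y_proj = clip(-0.9805) = -0.9805
Step 4: Evaluate f.
f(-1.6746, -0.9805) = 5.1185


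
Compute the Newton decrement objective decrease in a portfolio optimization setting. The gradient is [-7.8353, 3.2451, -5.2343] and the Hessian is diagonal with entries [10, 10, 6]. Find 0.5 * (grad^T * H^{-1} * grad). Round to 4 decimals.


Step 1: H is diagonal, so H^(-1) * g = [-0.7835, 0.3245, -0.8724].
Step 2: g^T H^(-1) g = sum_i g_i^2 / H_ii
  = (-7.8353)^2/10 + (3.2451)^2/10 + (-5.2343)^2/6
  = 6.1392 + 1.0531 + 4.5663 = 11.7586
Step 3: Objective decrease = 0.5 * g^T H^(-1) g = 5.8793


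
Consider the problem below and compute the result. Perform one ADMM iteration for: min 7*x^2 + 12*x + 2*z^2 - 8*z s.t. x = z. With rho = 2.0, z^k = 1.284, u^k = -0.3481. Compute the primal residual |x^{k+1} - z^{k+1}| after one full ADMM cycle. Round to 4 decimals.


ADMM iteration with rho = 2.0, z^k = 1.284, u^k = -0.3481
Step 1: x-update.
Minimize 7*x^2 + 12*x + (2.0/2)*(x - 1.284 - 0.3481)^2
FOC: (2*7 + 2.0)*x = -12 + 2.0*(1.284 + 0.3481)
x^{k+1} = -0.546
Step 2: z-update.
Minimize 2*z^2 - 8*z + (2.0/2)*(-0.546 - z - 0.3481)^2
FOC: (2*2 + 2.0)*z = 8 + 2.0*(-0.546 - 0.3481)
z^{k+1} = 1.0353
Step 3: u-update.
u^{k+1} = -0.3481 - 0.546 - 1.0353 = -1.9294
Step 4: Primal residual = |-0.546 - 1.0353| = 1.5813


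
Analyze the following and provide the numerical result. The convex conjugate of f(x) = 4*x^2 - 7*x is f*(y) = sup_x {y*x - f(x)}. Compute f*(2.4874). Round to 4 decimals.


f*(y) = sup_x {y*x - a*x^2 - b*x} = sup_x {(y-b)*x - a*x^2}
FOC: (y - b) - 2a*x = 0 => x* = (y - b)/(2a)
x* = (2.4874 + 7)/(2*4) = 1.1859
f*(2.4874) = (y-b)^2/(4a) = (2.4874 + 7)^2/(4*4)
= 90.0108/16 = 5.6257


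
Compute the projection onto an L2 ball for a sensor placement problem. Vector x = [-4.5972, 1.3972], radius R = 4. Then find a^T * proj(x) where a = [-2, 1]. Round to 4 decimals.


Step 1: Compute ||x|| (intermediates to 6 decimals).
||x|| = sqrt((-4.5972)^2 + 1.3972^2) = 4.804833
Step 2: Project.
Since ||x|| > R, scale = R/||x|| = 4/4.804833 = 0.832495, proj(x) = scale * x
proj(x) = [-3.827146, 1.163162]
Step 3: Dot product.
a^T * proj(x) = -2*(-3.827146) + 1*1.163162 = 8.8175


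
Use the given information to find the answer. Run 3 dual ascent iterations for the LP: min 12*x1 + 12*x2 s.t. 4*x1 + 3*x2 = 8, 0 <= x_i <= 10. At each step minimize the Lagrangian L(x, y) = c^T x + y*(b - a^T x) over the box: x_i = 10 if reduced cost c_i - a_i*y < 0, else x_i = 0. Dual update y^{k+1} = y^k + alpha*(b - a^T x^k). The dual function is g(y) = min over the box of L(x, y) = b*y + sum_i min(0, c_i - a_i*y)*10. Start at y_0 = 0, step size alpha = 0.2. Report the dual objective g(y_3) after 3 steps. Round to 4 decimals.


Dual ascent for LP: min 12*x1 + 12*x2, 4*x1 + 3*x2 = 8, 0 <= x_i <= 10
Step 1: y^k = 0.0, reduced costs: (12.0, 12.0)
  x^k = (0.0, 0.0), subgradient = b - a^T x = 8.0
  y^{k+1} = 0.0 + 0.2*8.0 = 1.6
Step 2: y^k = 1.6, reduced costs: (5.6, 7.2)
  x^k = (0.0, 0.0), subgradient = b - a^T x = 8.0
  y^{k+1} = 1.6 + 0.2*8.0 = 3.2
Step 3: y^k = 3.2, reduced costs: (-0.8, 2.4)
  x^k = (10.0, 0.0), subgradient = b - a^T x = -32.0
  y^{k+1} = 3.2 + 0.2*-32.0 = -3.2
Dual objective at y_3 = -3.2: reduced costs (24.8, 21.6), box minimizer x = (0.0, 0.0)
g(y_3) = b*y + (c1 - a1*y)*x1 + (c2 - a2*y)*x2 = 8*(-3.2) + 24.8*0.0 + 21.6*0.0 = -25.6 + 0.0 + 0.0 = -25.6


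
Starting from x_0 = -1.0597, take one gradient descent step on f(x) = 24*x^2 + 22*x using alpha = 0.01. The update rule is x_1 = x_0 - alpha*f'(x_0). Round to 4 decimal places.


We compute the gradient at x_0 and apply the update.
f'(x) = 48*x + 22
f'(-1.0597) = 48*-1.0597 + 22 = -28.8656
x_1 = -1.0597 - 0.01*-28.8656 = -0.771


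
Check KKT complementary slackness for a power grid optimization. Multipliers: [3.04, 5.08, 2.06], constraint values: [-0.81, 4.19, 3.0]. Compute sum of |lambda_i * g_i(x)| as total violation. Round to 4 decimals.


KKT complementary slackness check:
lambda_1 * g_1 = 3.04 * -0.81 = -2.4624
lambda_2 * g_2 = 5.08 * 4.19 = 21.2852
lambda_3 * g_3 = 2.06 * 3.0 = 6.18
Total violation = 2.4624 + 21.2852 + 6.18 = 29.9276


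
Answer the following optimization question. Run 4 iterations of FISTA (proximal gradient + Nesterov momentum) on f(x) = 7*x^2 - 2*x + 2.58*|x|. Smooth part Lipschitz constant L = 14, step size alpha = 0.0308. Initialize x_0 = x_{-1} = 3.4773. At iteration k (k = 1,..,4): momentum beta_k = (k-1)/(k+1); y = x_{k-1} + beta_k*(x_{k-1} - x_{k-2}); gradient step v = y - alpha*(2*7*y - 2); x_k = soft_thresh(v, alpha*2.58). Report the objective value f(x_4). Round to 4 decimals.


FISTA on f(x) = 7*x^2 - 2*x + 2.58*|x|
L = 14, alpha = 0.0308
Iteration 1: beta = 0.0, y = 3.4773 + 0.0*(3.4773 - 3.4773) = 3.4773
  grad(y) = 46.6822, v = y - alpha*grad = 2.0395
  prox(v) = soft_thresh(2.0395, 0.0795) = 1.96
Iteration 2: beta = 0.3333, y = 1.96 + 0.3333*(1.96 - 3.4773) = 1.4543
  grad(y) = 18.3597, v = y - alpha*grad = 0.8888
  prox(v) = soft_thresh(0.8888, 0.0795) = 0.8093
Iteration 3: beta = 0.5, y = 0.8093 + 0.5*(0.8093 - 1.96) = 0.234
  grad(y) = 1.2756, v = y - alpha*grad = 0.1947
  prox(v) = soft_thresh(0.1947, 0.0795) = 0.1152
Iteration 4: beta = 0.6, y = 0.1152 + 0.6*(0.1152 - 0.8093) = -0.3012
  grad(y) = -6.2174, v = y - alpha*grad = -0.1097
  prox(v) = soft_thresh(-0.1097, 0.0795) = -0.0303
f(x_4) = 7*(-0.0303)^2 - 2*(-0.0303) + 2.58*|-0.0303| = 0.1451


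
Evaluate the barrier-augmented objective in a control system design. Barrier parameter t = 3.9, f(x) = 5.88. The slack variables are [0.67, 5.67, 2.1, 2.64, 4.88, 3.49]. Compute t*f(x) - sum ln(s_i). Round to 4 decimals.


Step 1: Compute log-barrier.
ln values: [-0.4005, 1.7352, 0.7419, 0.9708, 1.5851, 1.2499]
phi = -(-0.4005 + 1.7352 + 0.7419 + 0.9708 + 1.5851 + 1.2499) = -5.8825
Step 2: Compute augmented objective.
t*f(x) = 3.9*5.88 = 22.932
Total = 22.932 - 5.8825 = 17.0495


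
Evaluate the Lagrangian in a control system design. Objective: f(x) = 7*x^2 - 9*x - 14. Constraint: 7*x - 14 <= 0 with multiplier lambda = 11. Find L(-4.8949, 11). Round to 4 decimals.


Step 1: Evaluate f(x).
f(-4.8949) = 7*(-4.8949)^2 - 9*(-4.8949) - 14 = 197.7744
Step 2: Evaluate g(x).
g(-4.8949) = 7*-4.8949 - 14 = -48.2643
Step 3: Compute Lagrangian.
L = 197.7744 + 11*-48.2643 = -333.1329


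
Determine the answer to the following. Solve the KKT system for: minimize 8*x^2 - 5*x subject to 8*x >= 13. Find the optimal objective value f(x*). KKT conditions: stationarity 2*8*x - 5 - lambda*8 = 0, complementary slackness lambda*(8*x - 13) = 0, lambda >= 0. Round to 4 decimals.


Step 1: Try lambda = 0 (constraint inactive).
x_unc = 5/(2*8) = 0.3125
Check: 8*0.3125 = 2.5 < 13 -- violated!
Step 2: Constraint must be active: 8*x = 13
x* = 13/8 = 1.625
lambda = (2*8*1.625 - 5)/8 = 2.625
Step 3: Compute optimal value.
f(x*) = 8*1.625^2 - 5*1.625 = 13.0


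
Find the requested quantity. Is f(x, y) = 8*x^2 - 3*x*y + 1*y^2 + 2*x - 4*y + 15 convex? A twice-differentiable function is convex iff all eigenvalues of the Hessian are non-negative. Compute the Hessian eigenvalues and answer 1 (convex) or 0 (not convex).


The Hessian of f(x,y) = 8*x^2 - 3*x*y + 1*y^2 + 2*x - 4*y + 15 is:
H = [[16, -3], [-3, 2]]
Trace = 16 + 2 = 18
Determinant = 16*2 - (-3)^2 = 23
Discriminant = (18)^2 - 4*23 = 232.0
Eigenvalues: lambda_1 = 1.3842, lambda_2 = 16.6158
The function is convex.

1


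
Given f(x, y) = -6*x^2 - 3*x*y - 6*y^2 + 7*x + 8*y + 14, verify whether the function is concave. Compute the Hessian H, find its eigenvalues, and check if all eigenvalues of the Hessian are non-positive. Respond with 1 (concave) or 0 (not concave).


The Hessian of f(x,y) = -6*x^2 - 3*x*y - 6*y^2 + 7*x + 8*y + 14 is:
H = [[-12, -3], [-3, -12]]
Trace = -12 - 12 = -24
Determinant = -12*-12 - (-3)^2 = 135
Discriminant = (-24)^2 - 4*135 = 36.0
Eigenvalues: lambda_1 = -15.0, lambda_2 = -9.0
The function is concave.

1
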